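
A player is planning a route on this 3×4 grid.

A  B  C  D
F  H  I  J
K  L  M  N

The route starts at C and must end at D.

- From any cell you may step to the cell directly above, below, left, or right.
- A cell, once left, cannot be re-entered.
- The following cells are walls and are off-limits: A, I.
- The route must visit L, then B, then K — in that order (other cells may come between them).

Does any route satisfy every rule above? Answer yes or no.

Ignoring the required order, 1 revisit-free route from C to D passes through all of L, B, and K; the waypoint orders that occur are B → K → L (1) — never L → B → K.

no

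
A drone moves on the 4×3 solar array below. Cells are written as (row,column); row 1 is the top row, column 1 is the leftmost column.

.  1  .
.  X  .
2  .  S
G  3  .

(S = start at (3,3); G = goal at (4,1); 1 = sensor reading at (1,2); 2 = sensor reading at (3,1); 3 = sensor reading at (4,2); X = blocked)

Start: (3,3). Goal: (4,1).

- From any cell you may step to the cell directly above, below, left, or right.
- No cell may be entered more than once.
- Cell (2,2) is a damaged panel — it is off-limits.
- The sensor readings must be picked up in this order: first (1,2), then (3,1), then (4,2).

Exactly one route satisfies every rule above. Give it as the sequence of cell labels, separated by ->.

(3,3) -> (2,3) -> (1,3) -> (1,2) -> (1,1) -> (2,1) -> (3,1) -> (3,2) -> (4,2) -> (4,1)

The waypoints must appear in the order (1,2), (3,1), (4,2), with no cell reused.
Route from (3,3): up 2 to (1,3), left 2 to (1,1), down 2 to (3,1), right 1 to (3,2), down 1 to (4,2), left 1 to (4,1) — 9 moves in all.
Check: order respected (1 at step 3, 2 at step 6, 3 at step 8).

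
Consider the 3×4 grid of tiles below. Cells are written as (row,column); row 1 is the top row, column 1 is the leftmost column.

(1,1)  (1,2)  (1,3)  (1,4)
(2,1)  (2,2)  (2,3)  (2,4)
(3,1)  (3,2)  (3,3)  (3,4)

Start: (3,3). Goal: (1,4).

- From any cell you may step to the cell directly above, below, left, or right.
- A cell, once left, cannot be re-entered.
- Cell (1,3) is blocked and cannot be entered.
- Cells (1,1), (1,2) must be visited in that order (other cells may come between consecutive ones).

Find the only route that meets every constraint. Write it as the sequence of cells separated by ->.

(3,3) -> (3,2) -> (3,1) -> (2,1) -> (1,1) -> (1,2) -> (2,2) -> (2,3) -> (2,4) -> (1,4)

The waypoints must appear in the order (1,1), (1,2), with no cell reused.
Route from (3,3): left 2 to (3,1), up 2 to (1,1), right 1 to (1,2), down 1 to (2,2), right 2 to (2,4), up 1 to (1,4) — 9 moves in all.
Check: order respected ((1,1) at step 4, (1,2) at step 5).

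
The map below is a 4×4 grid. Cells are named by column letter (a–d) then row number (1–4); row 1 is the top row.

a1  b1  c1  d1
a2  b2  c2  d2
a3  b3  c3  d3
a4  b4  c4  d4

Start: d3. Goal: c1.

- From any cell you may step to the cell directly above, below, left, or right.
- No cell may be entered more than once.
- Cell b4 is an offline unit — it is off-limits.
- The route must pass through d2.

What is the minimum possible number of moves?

Any route passes through d2 somewhere between d3 and c1. Summing Manhattan distances along the two legs (d3 → d2 → c1) gives a lower bound of 1 + 2 = 3 moves.
A route of 3 moves achieves this: d3 → d2 → d1 → c1.
Since 3 matches the lower bound, it is optimal.

3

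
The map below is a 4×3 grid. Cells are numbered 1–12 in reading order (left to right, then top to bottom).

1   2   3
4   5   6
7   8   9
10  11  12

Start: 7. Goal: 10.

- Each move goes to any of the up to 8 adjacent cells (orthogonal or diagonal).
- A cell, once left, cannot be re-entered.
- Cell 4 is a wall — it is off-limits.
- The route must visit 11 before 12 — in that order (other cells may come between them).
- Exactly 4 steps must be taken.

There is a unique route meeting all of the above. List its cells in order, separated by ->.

7 -> 11 -> 12 -> 8 -> 10

The waypoints must appear in the order 11, 12, with no cell reused.
Route from 7: down-right to 11, right to 12, up-left to 8, down-left to 10 — 4 moves in all.
Check: order respected (11 at step 1, 12 at step 2); 4 moves as required.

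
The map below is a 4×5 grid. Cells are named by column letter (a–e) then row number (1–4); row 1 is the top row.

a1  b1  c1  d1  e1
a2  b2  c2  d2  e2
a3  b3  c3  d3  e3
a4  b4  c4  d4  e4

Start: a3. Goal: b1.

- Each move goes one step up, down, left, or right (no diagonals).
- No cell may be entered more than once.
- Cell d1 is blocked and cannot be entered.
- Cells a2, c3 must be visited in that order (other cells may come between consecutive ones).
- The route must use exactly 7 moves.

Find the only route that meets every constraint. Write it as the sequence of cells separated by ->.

a3 -> a2 -> b2 -> b3 -> c3 -> c2 -> c1 -> b1

The waypoints must appear in the order a2, c3, with no cell reused.
Route from a3: up to a2, right to b2, down to b3, right to c3, 2× up (reaching c1), left to b1 — 7 moves in all.
Check: order respected (a2 at step 1, c3 at step 4); 7 moves as required.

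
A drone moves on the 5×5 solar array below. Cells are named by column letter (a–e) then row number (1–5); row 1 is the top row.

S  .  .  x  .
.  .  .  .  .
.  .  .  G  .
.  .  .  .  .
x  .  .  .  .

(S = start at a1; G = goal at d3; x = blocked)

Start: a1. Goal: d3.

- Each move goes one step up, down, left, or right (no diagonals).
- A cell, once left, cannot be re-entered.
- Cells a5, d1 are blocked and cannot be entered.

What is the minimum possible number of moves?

The Manhattan distance from a1 to d3 is |1−3| + |1−4| = 5, so at least 5 moves are needed.
A route of 5 moves achieves this: a1 → a2 → a3 → b3 → c3 → d3.
Since 5 matches the lower bound, it is optimal.

5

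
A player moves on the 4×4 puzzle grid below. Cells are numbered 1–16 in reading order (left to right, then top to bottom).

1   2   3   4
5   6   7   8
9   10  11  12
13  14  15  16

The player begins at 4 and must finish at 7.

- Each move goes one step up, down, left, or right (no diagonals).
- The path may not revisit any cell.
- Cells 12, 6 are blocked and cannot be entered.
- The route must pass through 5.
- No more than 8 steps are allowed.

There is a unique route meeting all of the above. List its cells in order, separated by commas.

Any route must reach 5 and still end at 7 within 8 moves, so the order of the required stops is forced.
Route from 4: left 3 to 1, down 2 to 9, right 2 to 11, up 1 to 7 — 8 moves in all.
Check: all required cells visited; 8 ≤ 8 moves.

4, 3, 2, 1, 5, 9, 10, 11, 7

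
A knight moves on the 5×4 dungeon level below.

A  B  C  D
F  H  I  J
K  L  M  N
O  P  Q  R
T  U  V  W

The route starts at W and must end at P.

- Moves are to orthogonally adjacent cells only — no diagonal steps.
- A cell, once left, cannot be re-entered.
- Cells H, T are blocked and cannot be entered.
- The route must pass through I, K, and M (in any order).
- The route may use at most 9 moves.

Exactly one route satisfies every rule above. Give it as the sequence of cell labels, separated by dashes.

The budget equals the shortest possible length, so every move has to be on a shortest route through the required cells.
Route from W: up 3 to J, left 1 to I, down 1 to M, left 2 to K, down 1 to O, right 1 to P — 9 moves in all.
Check: all required cells visited; 9 ≤ 9 moves.

W - R - N - J - I - M - L - K - O - P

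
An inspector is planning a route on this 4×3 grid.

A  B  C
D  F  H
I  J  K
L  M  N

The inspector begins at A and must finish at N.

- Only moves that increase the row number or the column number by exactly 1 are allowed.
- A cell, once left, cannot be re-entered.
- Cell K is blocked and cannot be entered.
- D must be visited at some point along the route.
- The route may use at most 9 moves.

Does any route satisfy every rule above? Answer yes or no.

yes

One route that works: A → D → I → L → M → N.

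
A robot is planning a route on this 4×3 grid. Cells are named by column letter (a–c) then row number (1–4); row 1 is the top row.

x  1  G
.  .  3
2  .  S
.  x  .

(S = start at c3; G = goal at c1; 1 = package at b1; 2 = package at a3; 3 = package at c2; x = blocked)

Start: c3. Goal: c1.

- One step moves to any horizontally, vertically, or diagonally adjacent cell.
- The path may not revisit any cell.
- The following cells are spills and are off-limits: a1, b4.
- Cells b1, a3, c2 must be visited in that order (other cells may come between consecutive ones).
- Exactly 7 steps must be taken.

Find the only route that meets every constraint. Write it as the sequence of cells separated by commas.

c3, b2, b1, a2, a3, b3, c2, c1

The waypoints must appear in the order b1, a3, c2, with no cell reused.
Route from c3: up-left to b2, up to b1, down-left to a2, down to a3, right to b3, up-right to c2, up to c1 — 7 moves in all.
Check: order respected (1 at step 2, 2 at step 4, 3 at step 6); 7 moves as required.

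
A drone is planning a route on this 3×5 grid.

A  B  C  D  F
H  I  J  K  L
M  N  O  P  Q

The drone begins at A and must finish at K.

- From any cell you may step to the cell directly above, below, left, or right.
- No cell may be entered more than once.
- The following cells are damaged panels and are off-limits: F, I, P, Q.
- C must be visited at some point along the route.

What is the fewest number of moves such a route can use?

Any route passes through C somewhere between A and K. Summing Manhattan distances along the two legs (A → C → K) gives a lower bound of 2 + 2 = 4 moves.
A route of 4 moves achieves this: A → B → C → J → K.
Since 4 matches the lower bound, it is optimal.

4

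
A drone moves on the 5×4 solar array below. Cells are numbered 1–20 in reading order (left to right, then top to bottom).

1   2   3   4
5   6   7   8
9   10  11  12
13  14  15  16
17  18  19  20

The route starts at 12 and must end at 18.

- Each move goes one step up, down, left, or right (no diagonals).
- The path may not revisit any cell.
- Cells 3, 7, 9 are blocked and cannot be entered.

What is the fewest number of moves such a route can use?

The Manhattan distance from 12 to 18 is |3−5| + |4−2| = 4, so at least 4 moves are needed.
A route of 4 moves achieves this: 12 → 16 → 20 → 19 → 18.
Since 4 matches the lower bound, it is optimal.

4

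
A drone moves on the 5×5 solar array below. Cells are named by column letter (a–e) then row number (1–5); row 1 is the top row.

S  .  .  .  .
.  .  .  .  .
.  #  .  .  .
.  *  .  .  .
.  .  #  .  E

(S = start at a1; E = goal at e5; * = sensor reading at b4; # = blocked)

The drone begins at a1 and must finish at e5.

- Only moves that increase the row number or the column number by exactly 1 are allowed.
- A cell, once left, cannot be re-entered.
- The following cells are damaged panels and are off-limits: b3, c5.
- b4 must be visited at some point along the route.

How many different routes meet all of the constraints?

A right/down-only route from a1 to e5 makes exactly 4 down-moves and 4 right-moves in some order.
With no other constraints that would be C(8,4) = 70 routes.
Split at b4 and multiply the segment counts (each segment already excludes blocked cells): a1→b4: 1; b4→e5: 2; product = 2.
That gives 2 routes.

2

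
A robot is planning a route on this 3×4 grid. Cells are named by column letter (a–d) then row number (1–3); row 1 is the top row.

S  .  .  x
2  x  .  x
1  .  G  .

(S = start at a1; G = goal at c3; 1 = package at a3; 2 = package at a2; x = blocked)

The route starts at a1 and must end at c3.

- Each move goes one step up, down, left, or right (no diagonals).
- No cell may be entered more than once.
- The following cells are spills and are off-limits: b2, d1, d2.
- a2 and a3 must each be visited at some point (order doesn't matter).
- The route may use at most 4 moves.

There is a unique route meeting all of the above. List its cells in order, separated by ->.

Any route must reach a2 and a3 and still end at c3 within 4 moves, so the order of the required stops is forced.
Route from a1: down 2 to a3, right 2 to c3 — 4 moves in all.
Check: all required cells visited; 4 ≤ 4 moves.

a1 -> a2 -> a3 -> b3 -> c3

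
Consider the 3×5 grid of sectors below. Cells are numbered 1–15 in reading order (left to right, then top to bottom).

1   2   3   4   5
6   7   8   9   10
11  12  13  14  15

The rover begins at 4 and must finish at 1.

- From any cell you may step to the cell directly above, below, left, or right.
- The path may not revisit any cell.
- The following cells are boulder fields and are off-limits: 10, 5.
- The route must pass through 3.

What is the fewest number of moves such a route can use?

3

Any route passes through 3 somewhere between 4 and 1. Summing Manhattan distances along the two legs (4 → 3 → 1) gives a lower bound of 1 + 2 = 3 moves.
A route of 3 moves achieves this: 4 → 3 → 2 → 1.
Since 3 matches the lower bound, it is optimal.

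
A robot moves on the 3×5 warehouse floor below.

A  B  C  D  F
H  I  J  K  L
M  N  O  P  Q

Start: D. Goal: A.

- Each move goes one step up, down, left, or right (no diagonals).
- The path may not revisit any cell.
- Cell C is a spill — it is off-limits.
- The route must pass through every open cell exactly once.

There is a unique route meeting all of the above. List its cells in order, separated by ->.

D -> F -> L -> Q -> P -> K -> J -> O -> N -> M -> H -> I -> B -> A

Need to visit all 14 open cells exactly once, starting at D and ending at A.
Cell F has only two open neighbours (L and D), so the path must pass straight through it: one of those is the cell it's entered from and the other is where it exits.
Route from D: right to F, 2× down (reaching Q), left to P, up to K, left to J, down to O, 2× left (reaching M), up to H, right to I, up to B, left to A — 13 moves in all.
Check: all 14 open cells covered.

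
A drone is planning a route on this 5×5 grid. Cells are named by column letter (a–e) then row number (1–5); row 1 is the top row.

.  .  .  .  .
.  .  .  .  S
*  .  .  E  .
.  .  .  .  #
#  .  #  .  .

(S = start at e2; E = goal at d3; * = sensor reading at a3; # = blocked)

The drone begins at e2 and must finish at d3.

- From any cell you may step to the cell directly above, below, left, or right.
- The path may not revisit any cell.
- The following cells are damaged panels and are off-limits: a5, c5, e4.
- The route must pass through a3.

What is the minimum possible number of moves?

Any route passes through a3 somewhere between e2 and d3. Summing Manhattan distances along the two legs (e2 → a3 → d3) gives a lower bound of 5 + 3 = 8 moves.
A route of 8 moves achieves this: e2 → d2 → c2 → b2 → a2 → a3 → b3 → c3 → d3.
Since 8 matches the lower bound, it is optimal.

8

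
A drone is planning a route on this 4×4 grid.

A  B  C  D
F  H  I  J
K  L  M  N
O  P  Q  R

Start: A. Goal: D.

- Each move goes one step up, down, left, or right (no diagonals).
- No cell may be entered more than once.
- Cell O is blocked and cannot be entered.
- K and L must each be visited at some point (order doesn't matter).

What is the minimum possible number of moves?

7

Any route passes through K and L in some order between A and D. Summing Manhattan distances along each leg and taking the cheapest ordering (A → K → L → D) gives a lower bound of 2 + 1 + 4 = 7 moves.
A route of 7 moves achieves this: A → F → K → L → H → B → C → D.
Since 7 matches the lower bound, it is optimal.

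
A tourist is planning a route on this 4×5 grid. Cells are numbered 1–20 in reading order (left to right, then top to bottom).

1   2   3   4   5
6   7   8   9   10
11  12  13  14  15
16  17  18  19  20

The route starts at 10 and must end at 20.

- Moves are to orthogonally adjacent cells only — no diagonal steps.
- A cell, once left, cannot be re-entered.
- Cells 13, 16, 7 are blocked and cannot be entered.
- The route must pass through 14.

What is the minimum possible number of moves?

Any route passes through 14 somewhere between 10 and 20. Summing Manhattan distances along the two legs (10 → 14 → 20) gives a lower bound of 2 + 2 = 4 moves.
A route of 4 moves achieves this: 10 → 15 → 14 → 19 → 20.
Since 4 matches the lower bound, it is optimal.

4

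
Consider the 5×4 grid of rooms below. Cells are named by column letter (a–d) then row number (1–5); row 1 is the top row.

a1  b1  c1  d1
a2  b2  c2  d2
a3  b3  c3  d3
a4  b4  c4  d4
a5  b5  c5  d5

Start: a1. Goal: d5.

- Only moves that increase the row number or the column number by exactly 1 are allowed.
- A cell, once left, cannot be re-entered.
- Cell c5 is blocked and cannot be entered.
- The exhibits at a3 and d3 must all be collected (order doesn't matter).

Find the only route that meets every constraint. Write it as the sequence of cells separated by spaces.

Moves only go right or down, so the column and row indices never decrease.
Route from a1: 2× down (reaching a3), 3× right (reaching d3), 2× down (reaching d5) — 7 moves in all.
Check: all required cells visited.

a1 a2 a3 b3 c3 d3 d4 d5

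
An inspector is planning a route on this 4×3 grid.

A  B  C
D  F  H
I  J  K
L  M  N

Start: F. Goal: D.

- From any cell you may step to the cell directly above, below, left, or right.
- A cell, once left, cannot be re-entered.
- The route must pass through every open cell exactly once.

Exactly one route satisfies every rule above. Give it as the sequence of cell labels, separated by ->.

Need to visit all 12 open cells exactly once, starting at F and ending at D.
Cell L has only two open neighbours (I and M), so the path must pass straight through it: one of those is the cell it's entered from and the other is where it exits.
Route from F: down to J, left to I, down to L, 2× right (reaching N), 3× up (reaching C), 2× left (reaching A), down to D — 11 moves in all.
Check: all 12 open cells covered.

F -> J -> I -> L -> M -> N -> K -> H -> C -> B -> A -> D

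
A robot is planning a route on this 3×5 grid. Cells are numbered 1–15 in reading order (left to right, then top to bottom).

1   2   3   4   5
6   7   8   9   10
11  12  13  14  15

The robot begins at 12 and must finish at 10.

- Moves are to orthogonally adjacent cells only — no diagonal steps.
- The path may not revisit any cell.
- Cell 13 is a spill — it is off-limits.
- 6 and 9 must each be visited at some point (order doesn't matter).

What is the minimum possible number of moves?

6

Any route passes through 6 and 9 in some order between 12 and 10. Summing Manhattan distances along each leg and taking the cheapest ordering (12 → 6 → 9 → 10) gives a lower bound of 2 + 3 + 1 = 6 moves.
A route of 6 moves achieves this: 12 → 11 → 6 → 7 → 8 → 9 → 10.
Since 6 matches the lower bound, it is optimal.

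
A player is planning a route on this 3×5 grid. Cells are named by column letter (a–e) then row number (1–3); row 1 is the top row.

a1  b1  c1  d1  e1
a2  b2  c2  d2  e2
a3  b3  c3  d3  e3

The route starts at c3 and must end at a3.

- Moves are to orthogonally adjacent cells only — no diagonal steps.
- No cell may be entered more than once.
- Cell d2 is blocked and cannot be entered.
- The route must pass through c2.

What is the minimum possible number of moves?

4

Any route passes through c2 somewhere between c3 and a3. Summing Manhattan distances along the two legs (c3 → c2 → a3) gives a lower bound of 1 + 3 = 4 moves.
A route of 4 moves achieves this: c3 → c2 → b2 → b3 → a3.
Since 4 matches the lower bound, it is optimal.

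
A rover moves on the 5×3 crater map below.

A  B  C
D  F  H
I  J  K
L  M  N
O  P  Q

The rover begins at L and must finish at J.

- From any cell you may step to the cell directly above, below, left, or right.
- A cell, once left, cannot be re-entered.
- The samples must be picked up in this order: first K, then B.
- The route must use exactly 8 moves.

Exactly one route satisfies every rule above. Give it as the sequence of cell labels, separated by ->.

The waypoints must appear in the order K, B, with no cell reused.
Route from L: 2× right (reaching N), 3× up (reaching C), left to B, 2× down (reaching J) — 8 moves in all.
Check: order respected (K at step 3, B at step 6); 8 moves as required.

L -> M -> N -> K -> H -> C -> B -> F -> J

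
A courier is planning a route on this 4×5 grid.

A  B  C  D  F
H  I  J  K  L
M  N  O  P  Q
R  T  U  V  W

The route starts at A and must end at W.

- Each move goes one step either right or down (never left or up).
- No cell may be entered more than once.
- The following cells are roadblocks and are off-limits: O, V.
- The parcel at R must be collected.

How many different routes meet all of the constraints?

0

A right/down-only route from A to W makes exactly 3 down-moves and 4 right-moves in some order.
With no other constraints that would be C(7,3) = 35 routes.
Split at R and multiply the segment counts (each segment already excludes blocked cells): A→R: 1; R→W: 0; product = 0.
No route satisfies every constraint, so the count is 0.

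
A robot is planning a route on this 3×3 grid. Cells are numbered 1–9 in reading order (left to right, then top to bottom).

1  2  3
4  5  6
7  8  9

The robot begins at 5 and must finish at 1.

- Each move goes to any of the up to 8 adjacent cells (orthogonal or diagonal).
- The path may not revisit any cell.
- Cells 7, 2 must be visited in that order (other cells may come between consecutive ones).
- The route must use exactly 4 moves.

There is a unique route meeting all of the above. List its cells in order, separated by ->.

The waypoints must appear in the order 7, 2, with no cell reused.
Route from 5: down-left 1 to 7, up 1 to 4, up-right 1 to 2, left 1 to 1 — 4 moves in all.
Check: order respected (7 at step 1, 2 at step 3); 4 moves as required.

5 -> 7 -> 4 -> 2 -> 1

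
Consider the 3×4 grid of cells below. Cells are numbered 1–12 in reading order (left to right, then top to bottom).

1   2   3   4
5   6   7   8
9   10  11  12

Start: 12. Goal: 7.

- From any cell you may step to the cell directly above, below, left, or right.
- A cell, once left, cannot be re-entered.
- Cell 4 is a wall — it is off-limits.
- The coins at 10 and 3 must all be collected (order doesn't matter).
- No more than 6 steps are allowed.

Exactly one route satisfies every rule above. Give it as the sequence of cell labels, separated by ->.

The 6-move cap with required stops at 10, 3 leaves no slack for detours.
Route from 12: 2× left (reaching 10), 2× up (reaching 2), right to 3, down to 7 — 6 moves in all.
Check: all required cells visited; 6 ≤ 6 moves.

12 -> 11 -> 10 -> 6 -> 2 -> 3 -> 7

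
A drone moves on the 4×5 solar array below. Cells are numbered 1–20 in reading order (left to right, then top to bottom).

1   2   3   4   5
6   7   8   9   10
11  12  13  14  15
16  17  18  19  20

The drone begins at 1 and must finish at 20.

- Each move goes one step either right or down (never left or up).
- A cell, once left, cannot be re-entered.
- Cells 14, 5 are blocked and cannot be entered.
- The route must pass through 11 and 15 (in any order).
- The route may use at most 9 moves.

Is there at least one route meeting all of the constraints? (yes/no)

Right/down moves force the required cells to be taken in the order 11, 15. Every right/down route from 11 to 15 runs into a blocked cell, so that leg cannot be completed.

no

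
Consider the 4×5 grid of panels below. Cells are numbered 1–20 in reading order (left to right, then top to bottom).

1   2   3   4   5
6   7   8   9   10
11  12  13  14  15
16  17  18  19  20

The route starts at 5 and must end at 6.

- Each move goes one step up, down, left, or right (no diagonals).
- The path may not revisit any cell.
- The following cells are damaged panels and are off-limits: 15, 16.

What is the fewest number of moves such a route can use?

The Manhattan distance from 5 to 6 is |1−2| + |5−1| = 5, so at least 5 moves are needed.
A route of 5 moves achieves this: 5 → 10 → 9 → 8 → 7 → 6.
Since 5 matches the lower bound, it is optimal.

5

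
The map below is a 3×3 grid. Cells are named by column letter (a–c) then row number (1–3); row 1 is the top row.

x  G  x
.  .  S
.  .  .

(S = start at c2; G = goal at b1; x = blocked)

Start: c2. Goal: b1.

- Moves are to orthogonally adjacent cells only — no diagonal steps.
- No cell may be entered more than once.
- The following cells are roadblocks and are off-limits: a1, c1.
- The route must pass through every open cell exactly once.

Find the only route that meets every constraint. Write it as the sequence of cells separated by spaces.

c2 c3 b3 a3 a2 b2 b1

Need to visit all 7 open cells exactly once, starting at c2 and ending at b1.
Cell c3 has only two open neighbours (c2 and b3), so the path must pass straight through it: one of those is the cell it's entered from and the other is where it exits.
Route from c2: down to c3, 2× left (reaching a3), up to a2, right to b2, up to b1 — 6 moves in all.
Check: all 7 open cells covered.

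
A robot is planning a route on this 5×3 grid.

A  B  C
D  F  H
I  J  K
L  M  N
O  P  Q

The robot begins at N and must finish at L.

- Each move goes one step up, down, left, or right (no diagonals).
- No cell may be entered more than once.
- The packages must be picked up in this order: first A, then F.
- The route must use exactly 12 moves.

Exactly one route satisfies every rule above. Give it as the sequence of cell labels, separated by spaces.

N K H C B A D F J M P O L

The waypoints must appear in the order A, F, with no cell reused.
Route from N: up 3 to C, left 2 to A, down 1 to D, right 1 to F, down 3 to P, left 1 to O, up 1 to L — 12 moves in all.
Check: order respected (A at step 5, F at step 7); 12 moves as required.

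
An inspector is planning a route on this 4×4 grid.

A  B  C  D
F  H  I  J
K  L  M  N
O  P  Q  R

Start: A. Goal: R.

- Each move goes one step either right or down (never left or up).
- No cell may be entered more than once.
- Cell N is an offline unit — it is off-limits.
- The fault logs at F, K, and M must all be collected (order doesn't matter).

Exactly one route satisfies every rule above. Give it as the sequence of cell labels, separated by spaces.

Moves only go right or down, so the column and row indices never decrease.
Route from A: down 2 to K, right 2 to M, down 1 to Q, right 1 to R — 6 moves in all.
Check: all required cells visited.

A F K L M Q R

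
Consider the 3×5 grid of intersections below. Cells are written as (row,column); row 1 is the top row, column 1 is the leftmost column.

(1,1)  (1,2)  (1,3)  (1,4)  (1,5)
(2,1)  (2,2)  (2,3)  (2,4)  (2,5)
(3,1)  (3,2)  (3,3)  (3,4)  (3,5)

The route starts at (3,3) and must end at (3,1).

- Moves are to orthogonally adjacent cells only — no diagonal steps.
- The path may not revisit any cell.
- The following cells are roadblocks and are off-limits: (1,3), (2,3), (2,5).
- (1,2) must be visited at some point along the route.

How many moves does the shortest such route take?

Any route passes through (1,2) somewhere between (3,3) and (3,1). Summing Manhattan distances along the two legs ((3,3) → (1,2) → (3,1)) gives a lower bound of 3 + 3 = 6 moves.
A route of 6 moves achieves this: (3,3) → (3,2) → (2,2) → (1,2) → (1,1) → (2,1) → (3,1).
Since 6 matches the lower bound, it is optimal.

6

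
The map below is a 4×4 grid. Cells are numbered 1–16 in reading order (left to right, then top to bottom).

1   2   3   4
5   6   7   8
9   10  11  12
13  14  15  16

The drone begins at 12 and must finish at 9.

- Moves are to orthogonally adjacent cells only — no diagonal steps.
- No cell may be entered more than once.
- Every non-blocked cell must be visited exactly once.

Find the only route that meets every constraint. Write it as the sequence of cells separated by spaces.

12 16 15 11 7 8 4 3 2 1 5 6 10 14 13 9

Need to visit all 16 open cells exactly once, starting at 12 and ending at 9.
Cell 16 has only two open neighbours (12 and 15), so the path must pass straight through it: one of those is the cell it's entered from and the other is where it exits.
Route from 12: down 1 to 16, left 1 to 15, up 2 to 7, right 1 to 8, up 1 to 4, left 3 to 1, down 1 to 5, right 1 to 6, down 2 to 14, left 1 to 13, up 1 to 9 — 15 moves in all.
Check: all 16 open cells covered.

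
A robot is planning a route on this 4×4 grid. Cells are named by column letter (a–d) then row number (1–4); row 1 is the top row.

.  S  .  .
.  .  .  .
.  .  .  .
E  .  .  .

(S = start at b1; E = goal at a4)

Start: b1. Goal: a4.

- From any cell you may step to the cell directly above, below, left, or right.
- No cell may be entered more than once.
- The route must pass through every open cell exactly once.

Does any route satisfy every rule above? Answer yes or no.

Colour the cells like a checkerboard: each orthogonal step flips colour, so a Hamiltonian route alternates colours. Here there are 8 cells of one colour and 8 of the other, with start on the same colour as the goal — the counts and endpoints can't be arranged into an alternating sequence of length 16, so no Hamiltonian route exists.

no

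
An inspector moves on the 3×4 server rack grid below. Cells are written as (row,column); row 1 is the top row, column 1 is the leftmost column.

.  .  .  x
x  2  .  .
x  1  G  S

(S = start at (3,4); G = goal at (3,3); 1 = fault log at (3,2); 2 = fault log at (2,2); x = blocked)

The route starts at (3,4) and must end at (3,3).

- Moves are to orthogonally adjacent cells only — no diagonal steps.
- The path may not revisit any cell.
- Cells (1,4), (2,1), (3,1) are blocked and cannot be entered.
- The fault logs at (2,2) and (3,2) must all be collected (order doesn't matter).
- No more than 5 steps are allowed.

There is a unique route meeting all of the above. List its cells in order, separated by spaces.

(3,4) (2,4) (2,3) (2,2) (3,2) (3,3)

The 5-move cap with required stops at (2,2), (3,2) leaves no slack for detours.
Route from (3,4): up to (2,4), 2× left (reaching (2,2)), down to (3,2), right to (3,3) — 5 moves in all.
Check: all required cells visited; 5 ≤ 5 moves.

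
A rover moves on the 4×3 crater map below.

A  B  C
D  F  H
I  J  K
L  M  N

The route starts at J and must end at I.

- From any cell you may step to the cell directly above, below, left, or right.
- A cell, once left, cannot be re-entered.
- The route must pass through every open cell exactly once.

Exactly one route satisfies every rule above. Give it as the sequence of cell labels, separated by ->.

Need to visit all 12 open cells exactly once, starting at J and ending at I.
Cell N has only two open neighbours (K and M), so the path must pass straight through it: one of those is the cell it's entered from and the other is where it exits.
Route from J: up 1 to F, left 1 to D, up 1 to A, right 2 to C, down 3 to N, left 2 to L, up 1 to I — 11 moves in all.
Check: all 12 open cells covered.

J -> F -> D -> A -> B -> C -> H -> K -> N -> M -> L -> I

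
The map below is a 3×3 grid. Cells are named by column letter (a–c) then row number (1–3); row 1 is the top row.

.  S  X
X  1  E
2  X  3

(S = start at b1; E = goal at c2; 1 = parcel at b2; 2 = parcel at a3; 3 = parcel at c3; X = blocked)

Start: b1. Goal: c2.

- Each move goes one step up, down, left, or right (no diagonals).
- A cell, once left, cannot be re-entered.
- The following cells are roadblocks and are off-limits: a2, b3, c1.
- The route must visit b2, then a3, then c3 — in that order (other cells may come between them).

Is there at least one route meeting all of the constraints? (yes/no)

The blocked cells wall a3 off from b1 completely — no sequence of moves reaches it at all, so no route can satisfy the rules.

no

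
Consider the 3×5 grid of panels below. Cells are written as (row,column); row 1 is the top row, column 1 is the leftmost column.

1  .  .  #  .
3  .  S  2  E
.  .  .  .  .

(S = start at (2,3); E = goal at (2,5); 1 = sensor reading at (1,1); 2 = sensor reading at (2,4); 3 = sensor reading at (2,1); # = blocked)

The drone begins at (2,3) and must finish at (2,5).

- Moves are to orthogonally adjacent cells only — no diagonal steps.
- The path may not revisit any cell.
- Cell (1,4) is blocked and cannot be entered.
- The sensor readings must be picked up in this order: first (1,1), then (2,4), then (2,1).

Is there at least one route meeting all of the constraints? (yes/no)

Ignoring the required order, 3 revisit-free routes from (2,3) to (2,5) pass through all of (1,1), (2,4), and (2,1); the waypoint orders that occur are (1,1) → (2,1) → (2,4) (3) — never (1,1) → (2,4) → (2,1).

no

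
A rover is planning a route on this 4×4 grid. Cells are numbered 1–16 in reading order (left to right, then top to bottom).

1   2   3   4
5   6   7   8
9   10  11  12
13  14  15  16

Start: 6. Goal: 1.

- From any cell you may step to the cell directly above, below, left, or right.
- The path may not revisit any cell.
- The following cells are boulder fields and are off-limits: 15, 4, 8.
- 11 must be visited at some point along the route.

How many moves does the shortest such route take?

Any route passes through 11 somewhere between 6 and 1. Summing Manhattan distances along the two legs (6 → 11 → 1) gives a lower bound of 2 + 4 = 6 moves.
A route of 6 moves achieves this: 6 → 10 → 11 → 7 → 3 → 2 → 1.
Since 6 matches the lower bound, it is optimal.

6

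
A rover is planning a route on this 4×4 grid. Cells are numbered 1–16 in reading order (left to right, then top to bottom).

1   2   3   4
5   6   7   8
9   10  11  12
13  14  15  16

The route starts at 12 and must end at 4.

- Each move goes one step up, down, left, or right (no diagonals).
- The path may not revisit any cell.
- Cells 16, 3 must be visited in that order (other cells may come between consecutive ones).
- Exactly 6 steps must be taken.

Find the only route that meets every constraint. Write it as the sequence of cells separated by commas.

12, 16, 15, 11, 7, 3, 4

The waypoints must appear in the order 16, 3, with no cell reused.
Route from 12: down to 16, left to 15, 3× up (reaching 3), right to 4 — 6 moves in all.
Check: order respected (16 at step 1, 3 at step 5); 6 moves as required.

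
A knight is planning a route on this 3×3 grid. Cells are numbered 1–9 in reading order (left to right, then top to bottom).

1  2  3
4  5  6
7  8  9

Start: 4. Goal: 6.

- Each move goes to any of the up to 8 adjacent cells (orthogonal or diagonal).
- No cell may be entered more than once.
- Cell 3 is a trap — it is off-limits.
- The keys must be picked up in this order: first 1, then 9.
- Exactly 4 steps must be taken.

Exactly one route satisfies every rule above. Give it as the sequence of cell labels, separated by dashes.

The waypoints must appear in the order 1, 9, with no cell reused.
Route from 4: up to 1, 2× down-right (reaching 9), up to 6 — 4 moves in all.
Check: order respected (1 at step 1, 9 at step 3); 4 moves as required.

4 - 1 - 5 - 9 - 6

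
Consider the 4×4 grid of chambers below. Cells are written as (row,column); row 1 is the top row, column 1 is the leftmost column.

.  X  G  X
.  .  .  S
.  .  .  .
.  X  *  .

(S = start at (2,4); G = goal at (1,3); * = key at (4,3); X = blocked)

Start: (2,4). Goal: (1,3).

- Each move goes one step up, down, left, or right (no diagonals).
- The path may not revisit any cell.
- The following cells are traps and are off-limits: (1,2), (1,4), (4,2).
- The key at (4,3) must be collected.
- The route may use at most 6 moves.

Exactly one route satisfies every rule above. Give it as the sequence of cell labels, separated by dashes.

(2,4) - (3,4) - (4,4) - (4,3) - (3,3) - (2,3) - (1,3)

Any route must reach (4,3) and still end at (1,3) within 6 moves, so the order of the required stops is forced.
Route from (2,4): down 2 to (4,4), left 1 to (4,3), up 3 to (1,3) — 6 moves in all.
Check: all required cells visited; 6 ≤ 6 moves.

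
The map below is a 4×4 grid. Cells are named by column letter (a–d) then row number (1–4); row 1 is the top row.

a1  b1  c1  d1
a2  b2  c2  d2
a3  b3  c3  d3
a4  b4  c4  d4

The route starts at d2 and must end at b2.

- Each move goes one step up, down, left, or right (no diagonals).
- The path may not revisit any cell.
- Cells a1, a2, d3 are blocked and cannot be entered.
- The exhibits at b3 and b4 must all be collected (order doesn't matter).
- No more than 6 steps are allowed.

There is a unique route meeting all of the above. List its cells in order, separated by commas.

d2, c2, c3, c4, b4, b3, b2

Any route must reach b3 and b4 and still end at b2 within 6 moves, so the order of the required stops is forced.
Route from d2: left 1 to c2, down 2 to c4, left 1 to b4, up 2 to b2 — 6 moves in all.
Check: all required cells visited; 6 ≤ 6 moves.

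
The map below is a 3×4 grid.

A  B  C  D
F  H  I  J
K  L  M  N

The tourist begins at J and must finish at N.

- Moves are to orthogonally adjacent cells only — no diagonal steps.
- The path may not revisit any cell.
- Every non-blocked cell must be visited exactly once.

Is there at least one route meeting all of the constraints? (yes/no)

One route that works: J → D → C → I → H → B → A → F → K → L → M → N.

yes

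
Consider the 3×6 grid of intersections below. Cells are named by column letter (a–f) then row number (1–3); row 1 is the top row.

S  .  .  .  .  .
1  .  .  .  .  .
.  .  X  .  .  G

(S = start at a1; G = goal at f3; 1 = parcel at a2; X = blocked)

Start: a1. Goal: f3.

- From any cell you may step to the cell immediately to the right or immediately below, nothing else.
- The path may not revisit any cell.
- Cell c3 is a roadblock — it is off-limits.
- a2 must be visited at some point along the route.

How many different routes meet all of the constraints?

3

A right/down-only route from a1 to f3 makes exactly 2 down-moves and 5 right-moves in some order.
With no other constraints that would be C(7,2) = 21 routes.
Split at a2 and multiply the segment counts (each segment already excludes blocked cells): a1→a2: 1; a2→f3: 3; product = 3.
That gives 3 routes.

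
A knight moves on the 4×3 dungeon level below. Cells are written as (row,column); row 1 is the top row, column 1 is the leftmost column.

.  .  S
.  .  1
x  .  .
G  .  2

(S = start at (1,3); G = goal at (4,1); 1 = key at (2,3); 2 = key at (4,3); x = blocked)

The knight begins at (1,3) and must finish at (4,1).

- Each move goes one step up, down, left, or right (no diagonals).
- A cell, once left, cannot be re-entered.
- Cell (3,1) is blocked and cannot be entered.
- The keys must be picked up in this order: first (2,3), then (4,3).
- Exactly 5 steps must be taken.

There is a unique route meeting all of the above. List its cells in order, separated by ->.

(1,3) -> (2,3) -> (3,3) -> (4,3) -> (4,2) -> (4,1)

The waypoints must appear in the order (2,3), (4,3), with no cell reused.
Route from (1,3): down 3 to (4,3), left 2 to (4,1) — 5 moves in all.
Check: order respected (1 at step 1, 2 at step 3); 5 moves as required.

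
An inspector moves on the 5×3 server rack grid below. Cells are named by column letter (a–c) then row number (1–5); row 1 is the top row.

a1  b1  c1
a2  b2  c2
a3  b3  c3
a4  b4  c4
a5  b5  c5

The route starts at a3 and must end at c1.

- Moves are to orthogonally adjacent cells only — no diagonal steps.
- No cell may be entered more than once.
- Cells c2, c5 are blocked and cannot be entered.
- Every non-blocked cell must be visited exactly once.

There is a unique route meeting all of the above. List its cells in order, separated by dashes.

a3 - a4 - a5 - b5 - b4 - c4 - c3 - b3 - b2 - a2 - a1 - b1 - c1

Need to visit all 13 open cells exactly once, starting at a3 and ending at c1.
Cell b5 has only two open neighbours (b4 and a5), so the path must pass straight through it: one of those is the cell it's entered from and the other is where it exits.
Route from a3: 2× down (reaching a5), right to b5, up to b4, right to c4, up to c3, left to b3, up to b2, left to a2, up to a1, 2× right (reaching c1) — 12 moves in all.
Check: all 13 open cells covered.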